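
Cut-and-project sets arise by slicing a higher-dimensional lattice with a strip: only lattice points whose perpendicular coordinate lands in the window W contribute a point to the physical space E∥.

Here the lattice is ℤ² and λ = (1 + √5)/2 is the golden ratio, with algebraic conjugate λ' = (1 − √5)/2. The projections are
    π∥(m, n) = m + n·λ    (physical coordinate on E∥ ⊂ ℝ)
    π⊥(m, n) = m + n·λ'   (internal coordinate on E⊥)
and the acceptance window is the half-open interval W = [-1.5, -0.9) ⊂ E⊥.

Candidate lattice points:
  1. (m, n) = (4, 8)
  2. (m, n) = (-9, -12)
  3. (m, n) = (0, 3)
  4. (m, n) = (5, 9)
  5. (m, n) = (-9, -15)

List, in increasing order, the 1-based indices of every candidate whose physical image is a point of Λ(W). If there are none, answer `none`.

Compute λ' = (1−√5)/2 = -0.61803, so π⊥(m,n) = m -0.61803·n.
[1] lift (4,8): star map gives -0.94427; window check -1.5 ≤ -0.94427 < -0.9 is true → IN Λ
[2] lift (-9,-12): star map gives -1.58359; window check -1.5 ≤ -1.58359 < -0.9 is false → out
[3] lift (0,3): star map gives -1.85410; window check -1.5 ≤ -1.85410 < -0.9 is false → out
[4] lift (5,9): star map gives -0.56231; window check -1.5 ≤ -0.56231 < -0.9 is false → out
[5] lift (-9,-15): star map gives 0.27051; window check -1.5 ≤ 0.27051 < -0.9 is false → out

1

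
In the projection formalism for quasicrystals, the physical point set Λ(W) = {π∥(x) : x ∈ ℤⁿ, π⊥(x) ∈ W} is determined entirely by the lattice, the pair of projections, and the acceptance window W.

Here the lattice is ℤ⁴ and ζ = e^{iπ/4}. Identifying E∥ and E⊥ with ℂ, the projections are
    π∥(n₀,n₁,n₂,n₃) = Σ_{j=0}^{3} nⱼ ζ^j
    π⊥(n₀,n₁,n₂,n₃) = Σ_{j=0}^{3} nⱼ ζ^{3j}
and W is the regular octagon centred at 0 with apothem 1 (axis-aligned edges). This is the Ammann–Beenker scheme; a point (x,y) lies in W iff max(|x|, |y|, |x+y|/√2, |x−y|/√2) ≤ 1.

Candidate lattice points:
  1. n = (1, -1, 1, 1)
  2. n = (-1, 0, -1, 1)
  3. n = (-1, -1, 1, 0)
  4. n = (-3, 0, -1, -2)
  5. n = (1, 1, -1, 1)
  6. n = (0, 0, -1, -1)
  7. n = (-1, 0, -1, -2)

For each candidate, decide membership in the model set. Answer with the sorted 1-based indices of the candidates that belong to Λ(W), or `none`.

π⊥(n) = n₀ + n₁ζ³ + n₂ζ⁶ + n₃ζ⁹ where ζ = e^{iπ/4}.
candidate 1: n = (1, -1, 1, 1) → π⊥ ≈ (+2.41421, -1.00000); max(|x|,|y|,|x±y|/√2) = 2.41421 > 1 ⇒ ∉ W
candidate 2: n = (-1, 0, -1, 1) → π⊥ ≈ (-0.29289, +1.70711); max(|x|,|y|,|x±y|/√2) = 1.70711 > 1 ⇒ ∉ W
candidate 3: n = (-1, -1, 1, 0) → π⊥ ≈ (-0.29289, -1.70711); max(|x|,|y|,|x±y|/√2) = 1.70711 > 1 ⇒ ∉ W
candidate 4: n = (-3, 0, -1, -2) → π⊥ ≈ (-4.41421, -0.41421); max(|x|,|y|,|x±y|/√2) = 4.41421 > 1 ⇒ ∉ W
candidate 5: n = (1, 1, -1, 1) → π⊥ ≈ (+1.00000, +2.41421); max(|x|,|y|,|x±y|/√2) = 2.41421 > 1 ⇒ ∉ W
candidate 6: n = (0, 0, -1, -1) → π⊥ ≈ (-0.70711, +0.29289); max(|x|,|y|,|x±y|/√2) = 0.70711 ≤ 1 ⇒ ∈ W
candidate 7: n = (-1, 0, -1, -2) → π⊥ ≈ (-2.41421, -0.41421); max(|x|,|y|,|x±y|/√2) = 2.41421 > 1 ⇒ ∉ W

6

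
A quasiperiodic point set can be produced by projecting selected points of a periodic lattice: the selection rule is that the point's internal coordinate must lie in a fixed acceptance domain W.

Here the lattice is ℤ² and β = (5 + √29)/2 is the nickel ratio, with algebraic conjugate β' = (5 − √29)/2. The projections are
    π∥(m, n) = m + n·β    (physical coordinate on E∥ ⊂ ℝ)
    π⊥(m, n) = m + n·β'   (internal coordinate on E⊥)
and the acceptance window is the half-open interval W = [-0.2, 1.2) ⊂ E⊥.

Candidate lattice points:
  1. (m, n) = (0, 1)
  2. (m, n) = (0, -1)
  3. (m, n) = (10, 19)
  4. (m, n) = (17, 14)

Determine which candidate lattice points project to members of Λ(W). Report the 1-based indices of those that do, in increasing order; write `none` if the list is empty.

Compute β' = (5−√29)/2 = -0.192582, so π⊥(m,n) = m -0.192582·n.
[1] lift (0,1): star map gives -0.192582; window check -0.2 ≤ -0.192582 < 1.2 is true → IN Λ
[2] lift (0,-1): star map gives 0.192582; window check -0.2 ≤ 0.192582 < 1.2 is true → IN Λ
[3] lift (10,19): star map gives 6.340934; window check -0.2 ≤ 6.340934 < 1.2 is false → out
[4] lift (17,14): star map gives 14.303846; window check -0.2 ≤ 14.303846 < 1.2 is false → out

1, 2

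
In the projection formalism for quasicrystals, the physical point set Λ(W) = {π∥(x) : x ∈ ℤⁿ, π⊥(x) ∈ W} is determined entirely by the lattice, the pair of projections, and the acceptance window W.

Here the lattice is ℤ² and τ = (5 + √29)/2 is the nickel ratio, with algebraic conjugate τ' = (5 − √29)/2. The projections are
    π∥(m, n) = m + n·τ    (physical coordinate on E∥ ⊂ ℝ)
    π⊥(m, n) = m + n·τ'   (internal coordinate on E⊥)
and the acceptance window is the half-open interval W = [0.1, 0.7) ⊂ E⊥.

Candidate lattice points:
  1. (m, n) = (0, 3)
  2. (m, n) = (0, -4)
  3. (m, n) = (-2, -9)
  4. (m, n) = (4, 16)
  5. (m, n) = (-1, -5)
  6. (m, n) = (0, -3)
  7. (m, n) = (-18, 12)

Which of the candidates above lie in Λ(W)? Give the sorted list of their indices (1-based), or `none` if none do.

6

Numerically τ ≈ 5.19258 and τ' = −1/τ ≈ -0.19258.
candidate 1: (m,n)=(0,3) → π∥ = 0+3·τ ≈ 15.57775, π⊥ = 0+3·τ' ≈ -0.57775 ∉ [0.1, 0.7) ⇒ out
candidate 2: (m,n)=(0,-4) → π∥ = 0-4·τ ≈ -20.77033, π⊥ = 0-4·τ' ≈ 0.77033 ∉ [0.1, 0.7) ⇒ out
candidate 3: (m,n)=(-2,-9) → π∥ = -2-9·τ ≈ -48.73324, π⊥ = -2-9·τ' ≈ -0.26676 ∉ [0.1, 0.7) ⇒ out
candidate 4: (m,n)=(4,16) → π∥ = 4+16·τ ≈ 87.08132, π⊥ = 4+16·τ' ≈ 0.91868 ∉ [0.1, 0.7) ⇒ out
candidate 5: (m,n)=(-1,-5) → π∥ = -1-5·τ ≈ -26.96291, π⊥ = -1-5·τ' ≈ -0.03709 ∉ [0.1, 0.7) ⇒ out
candidate 6: (m,n)=(0,-3) → π∥ = 0-3·τ ≈ -15.57775, π⊥ = 0-3·τ' ≈ 0.57775 ∈ [0.1, 0.7) ⇒ IN Λ
candidate 7: (m,n)=(-18,12) → π∥ = -18+12·τ ≈ 44.31099, π⊥ = -18+12·τ' ≈ -20.31099 ∉ [0.1, 0.7) ⇒ out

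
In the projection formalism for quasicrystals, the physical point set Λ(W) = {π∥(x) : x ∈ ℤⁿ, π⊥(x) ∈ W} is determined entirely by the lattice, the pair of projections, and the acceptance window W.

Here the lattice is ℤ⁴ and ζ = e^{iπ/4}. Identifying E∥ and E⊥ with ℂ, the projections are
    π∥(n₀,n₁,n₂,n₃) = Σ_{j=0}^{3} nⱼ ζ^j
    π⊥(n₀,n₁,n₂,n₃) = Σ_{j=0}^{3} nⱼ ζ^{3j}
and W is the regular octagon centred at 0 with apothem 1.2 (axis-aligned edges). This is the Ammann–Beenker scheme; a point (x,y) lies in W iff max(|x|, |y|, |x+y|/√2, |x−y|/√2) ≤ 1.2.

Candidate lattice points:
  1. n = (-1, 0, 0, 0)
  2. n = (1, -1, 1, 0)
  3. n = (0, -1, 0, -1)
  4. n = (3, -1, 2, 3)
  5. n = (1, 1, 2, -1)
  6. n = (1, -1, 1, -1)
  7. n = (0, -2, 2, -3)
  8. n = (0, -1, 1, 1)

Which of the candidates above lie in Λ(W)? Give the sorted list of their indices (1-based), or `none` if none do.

π⊥(n) = n₀ + n₁ζ³ + n₂ζ⁶ + n₃ζ⁹ where ζ = e^{iπ/4}.
#1 (-1, 0, 0, 0): internal (-1.00000, 0.00000); octagon support 1.00000 vs apothem 1.2 → ∈ W
#2 (1, -1, 1, 0): internal (1.70711, -1.70711); octagon support 2.41421 vs apothem 1.2 → ∉ W
#3 (0, -1, 0, -1): internal (0.00000, -1.41421); octagon support 1.41421 vs apothem 1.2 → ∉ W
#4 (3, -1, 2, 3): internal (5.82843, -0.58579); octagon support 5.82843 vs apothem 1.2 → ∉ W
#5 (1, 1, 2, -1): internal (-0.41421, -2.00000); octagon support 2.00000 vs apothem 1.2 → ∉ W
#6 (1, -1, 1, -1): internal (1.00000, -2.41421); octagon support 2.41421 vs apothem 1.2 → ∉ W
#7 (0, -2, 2, -3): internal (-0.70711, -5.53553); octagon support 5.53553 vs apothem 1.2 → ∉ W
#8 (0, -1, 1, 1): internal (1.41421, -1.00000); octagon support 1.70711 vs apothem 1.2 → ∉ W

1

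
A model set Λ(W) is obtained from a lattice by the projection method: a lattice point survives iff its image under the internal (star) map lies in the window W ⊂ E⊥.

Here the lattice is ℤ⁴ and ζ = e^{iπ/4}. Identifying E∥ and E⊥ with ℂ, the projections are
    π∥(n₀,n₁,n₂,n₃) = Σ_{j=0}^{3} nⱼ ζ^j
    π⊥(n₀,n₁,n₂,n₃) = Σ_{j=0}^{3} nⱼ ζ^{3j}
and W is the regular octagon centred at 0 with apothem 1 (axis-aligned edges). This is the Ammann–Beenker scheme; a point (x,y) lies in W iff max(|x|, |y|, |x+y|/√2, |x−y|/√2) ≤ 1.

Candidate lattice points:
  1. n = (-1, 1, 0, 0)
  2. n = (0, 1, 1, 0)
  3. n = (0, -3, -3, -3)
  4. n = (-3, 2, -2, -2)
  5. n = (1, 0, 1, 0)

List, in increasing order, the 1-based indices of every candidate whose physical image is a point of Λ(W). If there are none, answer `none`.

2

Internal map: ζ^{3j} for j=0..3 gives (1,0), (−√2/2,√2/2), (0,−1), (√2/2,√2/2).
#1 (-1, 1, 0, 0): internal (-1.7071, 0.7071); octagon support 1.7071 vs apothem 1 → ∉ W
#2 (0, 1, 1, 0): internal (-0.7071, -0.2929); octagon support 0.7071 vs apothem 1 → ∈ W
#3 (0, -3, -3, -3): internal (0.0000, -1.2426); octagon support 1.2426 vs apothem 1 → ∉ W
#4 (-3, 2, -2, -2): internal (-5.8284, 2.0000); octagon support 5.8284 vs apothem 1 → ∉ W
#5 (1, 0, 1, 0): internal (1.0000, -1.0000); octagon support 1.4142 vs apothem 1 → ∉ W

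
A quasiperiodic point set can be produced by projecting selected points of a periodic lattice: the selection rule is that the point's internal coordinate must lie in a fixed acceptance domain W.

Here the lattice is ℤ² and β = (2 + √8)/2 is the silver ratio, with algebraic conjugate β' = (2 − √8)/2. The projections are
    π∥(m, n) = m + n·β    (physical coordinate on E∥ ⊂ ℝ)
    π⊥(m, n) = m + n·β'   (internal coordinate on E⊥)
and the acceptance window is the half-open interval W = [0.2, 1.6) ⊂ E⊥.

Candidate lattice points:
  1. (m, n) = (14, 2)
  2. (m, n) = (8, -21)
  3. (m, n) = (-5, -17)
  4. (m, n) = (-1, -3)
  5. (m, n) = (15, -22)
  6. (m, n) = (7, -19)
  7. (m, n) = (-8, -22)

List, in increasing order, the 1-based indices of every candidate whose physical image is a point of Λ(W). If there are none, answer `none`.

4, 7

Compute β' = (2−√8)/2 = -0.4142, so π⊥(m,n) = m -0.4142·n.
[1] lift (14,2): star map gives 13.1716; window check 0.2 ≤ 13.1716 < 1.6 is false → out
[2] lift (8,-21): star map gives 16.6985; window check 0.2 ≤ 16.6985 < 1.6 is false → out
[3] lift (-5,-17): star map gives 2.0416; window check 0.2 ≤ 2.0416 < 1.6 is false → out
[4] lift (-1,-3): star map gives 0.2426; window check 0.2 ≤ 0.2426 < 1.6 is true → IN Λ
[5] lift (15,-22): star map gives 24.1127; window check 0.2 ≤ 24.1127 < 1.6 is false → out
[6] lift (7,-19): star map gives 14.8701; window check 0.2 ≤ 14.8701 < 1.6 is false → out
[7] lift (-8,-22): star map gives 1.1127; window check 0.2 ≤ 1.1127 < 1.6 is true → IN Λ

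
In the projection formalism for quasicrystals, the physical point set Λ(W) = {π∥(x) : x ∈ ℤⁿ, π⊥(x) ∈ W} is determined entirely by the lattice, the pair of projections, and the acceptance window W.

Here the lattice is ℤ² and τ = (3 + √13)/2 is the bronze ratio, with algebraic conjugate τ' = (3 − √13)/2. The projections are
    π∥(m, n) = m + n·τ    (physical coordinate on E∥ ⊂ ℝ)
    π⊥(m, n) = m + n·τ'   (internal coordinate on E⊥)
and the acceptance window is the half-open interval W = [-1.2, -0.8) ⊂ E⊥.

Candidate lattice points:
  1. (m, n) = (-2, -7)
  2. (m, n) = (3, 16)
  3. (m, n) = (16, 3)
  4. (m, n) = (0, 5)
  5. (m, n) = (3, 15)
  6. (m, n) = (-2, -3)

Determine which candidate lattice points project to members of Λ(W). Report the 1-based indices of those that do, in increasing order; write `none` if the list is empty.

Compute τ' = (3−√13)/2 = -0.302776, so π⊥(m,n) = m -0.302776·n.
#1 (-2,-7): internal coord -2 + (-7)·τ' = +0.119429; +0.119429 ∉ [-1.2, -0.8) → out
#2 (3,16): internal coord 3 + (16)·τ' = -1.844410; -1.844410 ∉ [-1.2, -0.8) → out
#3 (16,3): internal coord 16 + (3)·τ' = +15.091673; +15.091673 ∉ [-1.2, -0.8) → out
#4 (0,5): internal coord 0 + (5)·τ' = -1.513878; -1.513878 ∉ [-1.2, -0.8) → out
#5 (3,15): internal coord 3 + (15)·τ' = -1.541635; -1.541635 ∉ [-1.2, -0.8) → out
#6 (-2,-3): internal coord -2 + (-3)·τ' = -1.091673; -1.091673 ∈ [-1.2, -0.8) → IN Λ

6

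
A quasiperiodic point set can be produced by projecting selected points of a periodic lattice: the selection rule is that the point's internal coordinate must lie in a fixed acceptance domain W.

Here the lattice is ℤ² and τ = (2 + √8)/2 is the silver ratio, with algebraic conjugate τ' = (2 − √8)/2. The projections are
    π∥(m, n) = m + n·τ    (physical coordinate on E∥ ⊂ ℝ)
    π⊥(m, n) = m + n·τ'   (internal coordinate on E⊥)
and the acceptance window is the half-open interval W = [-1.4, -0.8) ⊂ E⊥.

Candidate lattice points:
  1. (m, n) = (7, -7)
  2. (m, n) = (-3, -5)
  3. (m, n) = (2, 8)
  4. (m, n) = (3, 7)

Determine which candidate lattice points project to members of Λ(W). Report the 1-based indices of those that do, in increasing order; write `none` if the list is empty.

Compute τ' = (2−√8)/2 = -0.4142, so π⊥(m,n) = m -0.4142·n.
[1] lift (7,-7): star map gives 9.8995; window check -1.4 ≤ 9.8995 < -0.8 is false → out
[2] lift (-3,-5): star map gives -0.9289; window check -1.4 ≤ -0.9289 < -0.8 is true → IN Λ
[3] lift (2,8): star map gives -1.3137; window check -1.4 ≤ -1.3137 < -0.8 is true → IN Λ
[4] lift (3,7): star map gives 0.1005; window check -1.4 ≤ 0.1005 < -0.8 is false → out

2, 3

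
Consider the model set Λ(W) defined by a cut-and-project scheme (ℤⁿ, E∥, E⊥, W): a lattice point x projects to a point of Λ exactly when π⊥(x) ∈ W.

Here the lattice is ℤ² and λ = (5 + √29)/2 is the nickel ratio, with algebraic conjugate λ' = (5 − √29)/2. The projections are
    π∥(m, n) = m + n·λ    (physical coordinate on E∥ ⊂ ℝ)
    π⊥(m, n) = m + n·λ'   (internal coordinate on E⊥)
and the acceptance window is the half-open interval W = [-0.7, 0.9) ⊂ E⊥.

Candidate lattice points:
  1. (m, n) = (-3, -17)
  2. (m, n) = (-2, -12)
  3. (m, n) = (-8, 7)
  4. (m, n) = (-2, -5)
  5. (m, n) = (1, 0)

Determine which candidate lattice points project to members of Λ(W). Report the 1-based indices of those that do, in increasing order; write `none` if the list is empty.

1, 2

Compute λ' = (5−√29)/2 = -0.1926, so π⊥(m,n) = m -0.1926·n.
#1 (-3,-17): internal coord -3 + (-17)·λ' = +0.2739; +0.2739 ∈ [-0.7, 0.9) → IN Λ
#2 (-2,-12): internal coord -2 + (-12)·λ' = +0.3110; +0.3110 ∈ [-0.7, 0.9) → IN Λ
#3 (-8,7): internal coord -8 + (7)·λ' = -9.3481; -9.3481 ∉ [-0.7, 0.9) → out
#4 (-2,-5): internal coord -2 + (-5)·λ' = -1.0371; -1.0371 ∉ [-0.7, 0.9) → out
#5 (1,0): internal coord 1 + (0)·λ' = +1.0000; +1.0000 ∉ [-0.7, 0.9) → out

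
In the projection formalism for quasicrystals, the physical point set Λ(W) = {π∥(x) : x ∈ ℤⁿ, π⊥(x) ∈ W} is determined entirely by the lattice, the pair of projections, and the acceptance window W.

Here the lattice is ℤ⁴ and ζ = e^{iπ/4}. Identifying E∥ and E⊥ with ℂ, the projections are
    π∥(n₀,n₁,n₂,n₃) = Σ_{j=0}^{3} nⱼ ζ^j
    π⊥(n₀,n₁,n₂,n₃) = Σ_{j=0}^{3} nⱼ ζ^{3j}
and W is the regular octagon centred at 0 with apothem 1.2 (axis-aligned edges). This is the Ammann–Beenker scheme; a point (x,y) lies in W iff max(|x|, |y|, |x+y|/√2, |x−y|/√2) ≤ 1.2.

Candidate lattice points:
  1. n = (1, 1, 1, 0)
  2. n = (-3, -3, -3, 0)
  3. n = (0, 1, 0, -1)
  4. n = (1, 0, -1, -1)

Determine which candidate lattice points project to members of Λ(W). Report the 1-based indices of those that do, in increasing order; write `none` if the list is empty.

1, 4

π⊥(n) = n₀ + n₁ζ³ + n₂ζ⁶ + n₃ζ⁹ where ζ = e^{iπ/4}.
candidate 1: n = (1, 1, 1, 0) → π⊥ ≈ (+0.292893, -0.292893); max(|x|,|y|,|x±y|/√2) = 0.414214 ≤ 1.2 ⇒ ∈ W
candidate 2: n = (-3, -3, -3, 0) → π⊥ ≈ (-0.878680, +0.878680); max(|x|,|y|,|x±y|/√2) = 1.242641 > 1.2 ⇒ ∉ W
candidate 3: n = (0, 1, 0, -1) → π⊥ ≈ (-1.414214, +0.000000); max(|x|,|y|,|x±y|/√2) = 1.414214 > 1.2 ⇒ ∉ W
candidate 4: n = (1, 0, -1, -1) → π⊥ ≈ (+0.292893, +0.292893); max(|x|,|y|,|x±y|/√2) = 0.414214 ≤ 1.2 ⇒ ∈ W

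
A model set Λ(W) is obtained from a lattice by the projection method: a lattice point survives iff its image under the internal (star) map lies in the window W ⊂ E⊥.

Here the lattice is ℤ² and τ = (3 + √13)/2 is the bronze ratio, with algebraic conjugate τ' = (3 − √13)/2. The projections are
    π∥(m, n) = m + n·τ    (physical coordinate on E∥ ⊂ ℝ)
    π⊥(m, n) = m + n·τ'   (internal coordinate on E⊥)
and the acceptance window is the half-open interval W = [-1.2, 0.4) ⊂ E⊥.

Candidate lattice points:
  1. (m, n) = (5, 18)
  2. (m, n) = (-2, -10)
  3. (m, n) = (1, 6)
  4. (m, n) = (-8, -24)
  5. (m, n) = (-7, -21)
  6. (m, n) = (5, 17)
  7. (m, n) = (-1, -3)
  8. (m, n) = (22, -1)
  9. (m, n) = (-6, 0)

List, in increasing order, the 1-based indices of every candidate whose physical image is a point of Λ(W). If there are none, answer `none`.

τ' = (3−√13)/2 ≈ -0.30278.
candidate 1: (m,n)=(5,18) → π∥ = 5+18·τ ≈ 64.44996, π⊥ = 5+18·τ' ≈ -0.44996 ∈ [-1.2, 0.4) ⇒ IN Λ
candidate 2: (m,n)=(-2,-10) → π∥ = -2-10·τ ≈ -35.02776, π⊥ = -2-10·τ' ≈ 1.02776 ∉ [-1.2, 0.4) ⇒ out
candidate 3: (m,n)=(1,6) → π∥ = 1+6·τ ≈ 20.81665, π⊥ = 1+6·τ' ≈ -0.81665 ∈ [-1.2, 0.4) ⇒ IN Λ
candidate 4: (m,n)=(-8,-24) → π∥ = -8-24·τ ≈ -87.26662, π⊥ = -8-24·τ' ≈ -0.73338 ∈ [-1.2, 0.4) ⇒ IN Λ
candidate 5: (m,n)=(-7,-21) → π∥ = -7-21·τ ≈ -76.35829, π⊥ = -7-21·τ' ≈ -0.64171 ∈ [-1.2, 0.4) ⇒ IN Λ
candidate 6: (m,n)=(5,17) → π∥ = 5+17·τ ≈ 61.14719, π⊥ = 5+17·τ' ≈ -0.14719 ∈ [-1.2, 0.4) ⇒ IN Λ
candidate 7: (m,n)=(-1,-3) → π∥ = -1-3·τ ≈ -10.90833, π⊥ = -1-3·τ' ≈ -0.09167 ∈ [-1.2, 0.4) ⇒ IN Λ
candidate 8: (m,n)=(22,-1) → π∥ = 22-1·τ ≈ 18.69722, π⊥ = 22-1·τ' ≈ 22.30278 ∉ [-1.2, 0.4) ⇒ out
candidate 9: (m,n)=(-6,0) → π∥ = -6+0·τ ≈ -6.00000, π⊥ = -6+0·τ' ≈ -6.00000 ∉ [-1.2, 0.4) ⇒ out

1, 3, 4, 5, 6, 7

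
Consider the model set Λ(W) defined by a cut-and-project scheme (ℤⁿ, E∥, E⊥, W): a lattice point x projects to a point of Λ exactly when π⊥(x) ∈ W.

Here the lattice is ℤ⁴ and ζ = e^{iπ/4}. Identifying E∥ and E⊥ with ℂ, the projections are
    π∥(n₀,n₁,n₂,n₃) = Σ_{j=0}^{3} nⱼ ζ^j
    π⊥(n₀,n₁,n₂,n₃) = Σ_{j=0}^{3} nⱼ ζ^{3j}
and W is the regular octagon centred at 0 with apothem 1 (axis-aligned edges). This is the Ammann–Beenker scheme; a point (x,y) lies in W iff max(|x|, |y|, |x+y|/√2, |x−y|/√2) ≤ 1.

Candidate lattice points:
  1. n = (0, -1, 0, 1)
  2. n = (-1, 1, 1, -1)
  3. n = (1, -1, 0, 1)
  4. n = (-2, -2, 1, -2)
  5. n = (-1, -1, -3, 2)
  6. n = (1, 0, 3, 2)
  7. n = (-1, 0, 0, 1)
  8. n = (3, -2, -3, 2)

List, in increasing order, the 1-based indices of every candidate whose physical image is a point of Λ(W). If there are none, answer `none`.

7

π⊥(n) = n₀ + n₁ζ³ + n₂ζ⁶ + n₃ζ⁹ where ζ = e^{iπ/4}.
candidate 1: n = (0, -1, 0, 1) → π⊥ ≈ (+1.41421, +0.00000); max(|x|,|y|,|x±y|/√2) = 1.41421 > 1 ⇒ ∉ W
candidate 2: n = (-1, 1, 1, -1) → π⊥ ≈ (-2.41421, -1.00000); max(|x|,|y|,|x±y|/√2) = 2.41421 > 1 ⇒ ∉ W
candidate 3: n = (1, -1, 0, 1) → π⊥ ≈ (+2.41421, +0.00000); max(|x|,|y|,|x±y|/√2) = 2.41421 > 1 ⇒ ∉ W
candidate 4: n = (-2, -2, 1, -2) → π⊥ ≈ (-2.00000, -3.82843); max(|x|,|y|,|x±y|/√2) = 4.12132 > 1 ⇒ ∉ W
candidate 5: n = (-1, -1, -3, 2) → π⊥ ≈ (+1.12132, +3.70711); max(|x|,|y|,|x±y|/√2) = 3.70711 > 1 ⇒ ∉ W
candidate 6: n = (1, 0, 3, 2) → π⊥ ≈ (+2.41421, -1.58579); max(|x|,|y|,|x±y|/√2) = 2.82843 > 1 ⇒ ∉ W
candidate 7: n = (-1, 0, 0, 1) → π⊥ ≈ (-0.29289, +0.70711); max(|x|,|y|,|x±y|/√2) = 0.70711 ≤ 1 ⇒ ∈ W
candidate 8: n = (3, -2, -3, 2) → π⊥ ≈ (+5.82843, +3.00000); max(|x|,|y|,|x±y|/√2) = 6.24264 > 1 ⇒ ∉ W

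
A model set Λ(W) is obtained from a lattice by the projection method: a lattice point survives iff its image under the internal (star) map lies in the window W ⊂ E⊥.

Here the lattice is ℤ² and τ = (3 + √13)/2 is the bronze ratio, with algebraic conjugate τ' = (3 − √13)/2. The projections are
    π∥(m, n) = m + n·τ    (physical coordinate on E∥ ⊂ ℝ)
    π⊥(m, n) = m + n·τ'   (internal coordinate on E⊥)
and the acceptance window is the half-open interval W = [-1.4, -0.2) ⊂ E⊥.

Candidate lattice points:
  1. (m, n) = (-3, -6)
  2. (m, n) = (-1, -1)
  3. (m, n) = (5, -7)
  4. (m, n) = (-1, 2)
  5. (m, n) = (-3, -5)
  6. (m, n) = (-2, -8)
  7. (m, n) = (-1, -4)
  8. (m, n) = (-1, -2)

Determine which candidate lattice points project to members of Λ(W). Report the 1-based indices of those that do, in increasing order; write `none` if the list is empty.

1, 2, 8

τ' = (3−√13)/2 ≈ -0.302776.
[1] lift (-3,-6): star map gives -1.183346; window check -1.4 ≤ -1.183346 < -0.2 is true → IN Λ
[2] lift (-1,-1): star map gives -0.697224; window check -1.4 ≤ -0.697224 < -0.2 is true → IN Λ
[3] lift (5,-7): star map gives 7.119429; window check -1.4 ≤ 7.119429 < -0.2 is false → out
[4] lift (-1,2): star map gives -1.605551; window check -1.4 ≤ -1.605551 < -0.2 is false → out
[5] lift (-3,-5): star map gives -1.486122; window check -1.4 ≤ -1.486122 < -0.2 is false → out
[6] lift (-2,-8): star map gives 0.422205; window check -1.4 ≤ 0.422205 < -0.2 is false → out
[7] lift (-1,-4): star map gives 0.211103; window check -1.4 ≤ 0.211103 < -0.2 is false → out
[8] lift (-1,-2): star map gives -0.394449; window check -1.4 ≤ -0.394449 < -0.2 is true → IN Λ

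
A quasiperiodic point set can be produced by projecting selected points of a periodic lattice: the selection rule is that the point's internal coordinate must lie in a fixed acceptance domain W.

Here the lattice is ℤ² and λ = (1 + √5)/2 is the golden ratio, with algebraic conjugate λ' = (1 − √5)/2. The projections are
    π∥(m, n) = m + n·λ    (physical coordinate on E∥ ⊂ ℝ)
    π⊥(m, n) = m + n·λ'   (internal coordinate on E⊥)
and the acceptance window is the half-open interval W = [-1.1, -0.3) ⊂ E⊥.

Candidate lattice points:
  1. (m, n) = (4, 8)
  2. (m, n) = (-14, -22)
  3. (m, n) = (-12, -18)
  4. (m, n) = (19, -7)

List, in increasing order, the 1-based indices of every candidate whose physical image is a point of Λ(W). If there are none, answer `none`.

1, 2, 3

Compute λ' = (1−√5)/2 = -0.618034, so π⊥(m,n) = m -0.618034·n.
#1 (4,8): internal coord 4 + (8)·λ' = -0.944272; -0.944272 ∈ [-1.1, -0.3) → IN Λ
#2 (-14,-22): internal coord -14 + (-22)·λ' = -0.403252; -0.403252 ∈ [-1.1, -0.3) → IN Λ
#3 (-12,-18): internal coord -12 + (-18)·λ' = -0.875388; -0.875388 ∈ [-1.1, -0.3) → IN Λ
#4 (19,-7): internal coord 19 + (-7)·λ' = +23.326238; +23.326238 ∉ [-1.1, -0.3) → out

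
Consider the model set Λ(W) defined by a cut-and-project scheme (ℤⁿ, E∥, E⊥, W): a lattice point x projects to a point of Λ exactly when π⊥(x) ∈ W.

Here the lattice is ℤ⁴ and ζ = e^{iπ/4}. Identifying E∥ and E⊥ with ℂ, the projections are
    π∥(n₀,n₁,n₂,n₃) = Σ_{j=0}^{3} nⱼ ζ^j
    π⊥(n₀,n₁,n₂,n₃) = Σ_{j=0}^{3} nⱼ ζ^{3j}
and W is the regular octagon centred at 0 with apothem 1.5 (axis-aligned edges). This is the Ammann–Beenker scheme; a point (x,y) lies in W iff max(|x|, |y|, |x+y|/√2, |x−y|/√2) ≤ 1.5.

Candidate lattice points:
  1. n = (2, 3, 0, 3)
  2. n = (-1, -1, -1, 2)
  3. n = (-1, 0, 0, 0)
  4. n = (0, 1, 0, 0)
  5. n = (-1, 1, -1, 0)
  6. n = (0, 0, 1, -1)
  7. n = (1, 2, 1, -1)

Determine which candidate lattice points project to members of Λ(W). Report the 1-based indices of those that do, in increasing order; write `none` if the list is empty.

3, 4, 7

Internal map: ζ^{3j} for j=0..3 gives (1,0), (−√2/2,√2/2), (0,−1), (√2/2,√2/2).
#1 (2, 3, 0, 3): internal (2.0000, 4.2426); octagon support 4.4142 vs apothem 1.5 → ∉ W
#2 (-1, -1, -1, 2): internal (1.1213, 1.7071); octagon support 2.0000 vs apothem 1.5 → ∉ W
#3 (-1, 0, 0, 0): internal (-1.0000, 0.0000); octagon support 1.0000 vs apothem 1.5 → ∈ W
#4 (0, 1, 0, 0): internal (-0.7071, 0.7071); octagon support 1.0000 vs apothem 1.5 → ∈ W
#5 (-1, 1, -1, 0): internal (-1.7071, 1.7071); octagon support 2.4142 vs apothem 1.5 → ∉ W
#6 (0, 0, 1, -1): internal (-0.7071, -1.7071); octagon support 1.7071 vs apothem 1.5 → ∉ W
#7 (1, 2, 1, -1): internal (-1.1213, -0.2929); octagon support 1.1213 vs apothem 1.5 → ∈ W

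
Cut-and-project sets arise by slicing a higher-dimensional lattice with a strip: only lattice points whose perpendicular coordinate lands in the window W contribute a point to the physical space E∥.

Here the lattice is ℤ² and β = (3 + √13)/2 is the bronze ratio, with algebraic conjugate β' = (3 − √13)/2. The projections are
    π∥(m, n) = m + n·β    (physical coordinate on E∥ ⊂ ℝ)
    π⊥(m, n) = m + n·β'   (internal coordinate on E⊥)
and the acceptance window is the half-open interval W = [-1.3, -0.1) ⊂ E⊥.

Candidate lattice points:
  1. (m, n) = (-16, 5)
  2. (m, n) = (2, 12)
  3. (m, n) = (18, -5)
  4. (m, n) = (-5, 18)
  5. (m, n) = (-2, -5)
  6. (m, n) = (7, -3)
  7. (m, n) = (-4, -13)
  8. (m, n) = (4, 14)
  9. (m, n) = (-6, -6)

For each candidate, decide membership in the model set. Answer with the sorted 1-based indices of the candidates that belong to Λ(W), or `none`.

Compute β' = (3−√13)/2 = -0.302776, so π⊥(m,n) = m -0.302776·n.
candidate 1: (m,n)=(-16,5) → π∥ = -16+5·β ≈ 0.513878, π⊥ = -16+5·β' ≈ -17.513878 ∉ [-1.3, -0.1) ⇒ out
candidate 2: (m,n)=(2,12) → π∥ = 2+12·β ≈ 41.633308, π⊥ = 2+12·β' ≈ -1.633308 ∉ [-1.3, -0.1) ⇒ out
candidate 3: (m,n)=(18,-5) → π∥ = 18-5·β ≈ 1.486122, π⊥ = 18-5·β' ≈ 19.513878 ∉ [-1.3, -0.1) ⇒ out
candidate 4: (m,n)=(-5,18) → π∥ = -5+18·β ≈ 54.449961, π⊥ = -5+18·β' ≈ -10.449961 ∉ [-1.3, -0.1) ⇒ out
candidate 5: (m,n)=(-2,-5) → π∥ = -2-5·β ≈ -18.513878, π⊥ = -2-5·β' ≈ -0.486122 ∈ [-1.3, -0.1) ⇒ IN Λ
candidate 6: (m,n)=(7,-3) → π∥ = 7-3·β ≈ -2.908327, π⊥ = 7-3·β' ≈ 7.908327 ∉ [-1.3, -0.1) ⇒ out
candidate 7: (m,n)=(-4,-13) → π∥ = -4-13·β ≈ -46.936083, π⊥ = -4-13·β' ≈ -0.063917 ∉ [-1.3, -0.1) ⇒ out
candidate 8: (m,n)=(4,14) → π∥ = 4+14·β ≈ 50.238859, π⊥ = 4+14·β' ≈ -0.238859 ∈ [-1.3, -0.1) ⇒ IN Λ
candidate 9: (m,n)=(-6,-6) → π∥ = -6-6·β ≈ -25.816654, π⊥ = -6-6·β' ≈ -4.183346 ∉ [-1.3, -0.1) ⇒ out

5, 8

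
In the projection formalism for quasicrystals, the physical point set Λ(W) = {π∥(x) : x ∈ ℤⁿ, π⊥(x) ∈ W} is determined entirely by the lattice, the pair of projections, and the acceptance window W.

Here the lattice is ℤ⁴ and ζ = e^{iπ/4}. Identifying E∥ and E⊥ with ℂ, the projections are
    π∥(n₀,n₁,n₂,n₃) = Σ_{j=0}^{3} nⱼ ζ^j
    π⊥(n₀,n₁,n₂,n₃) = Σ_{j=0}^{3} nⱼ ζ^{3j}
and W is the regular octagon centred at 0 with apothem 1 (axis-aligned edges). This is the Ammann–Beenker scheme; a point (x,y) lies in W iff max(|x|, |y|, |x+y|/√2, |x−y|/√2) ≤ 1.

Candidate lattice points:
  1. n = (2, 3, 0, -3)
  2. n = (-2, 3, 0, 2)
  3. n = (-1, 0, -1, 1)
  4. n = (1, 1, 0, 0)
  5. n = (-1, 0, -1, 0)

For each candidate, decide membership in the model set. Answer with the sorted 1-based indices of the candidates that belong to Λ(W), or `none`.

With ζ = e^{iπ/4} the internal vectors are ζ^0,ζ^3,ζ^6,ζ^9.
candidate 1: n = (2, 3, 0, -3) → π⊥ ≈ (-2.24264, +0.00000); max(|x|,|y|,|x±y|/√2) = 2.24264 > 1 ⇒ ∉ W
candidate 2: n = (-2, 3, 0, 2) → π⊥ ≈ (-2.70711, +3.53553); max(|x|,|y|,|x±y|/√2) = 4.41421 > 1 ⇒ ∉ W
candidate 3: n = (-1, 0, -1, 1) → π⊥ ≈ (-0.29289, +1.70711); max(|x|,|y|,|x±y|/√2) = 1.70711 > 1 ⇒ ∉ W
candidate 4: n = (1, 1, 0, 0) → π⊥ ≈ (+0.29289, +0.70711); max(|x|,|y|,|x±y|/√2) = 0.70711 ≤ 1 ⇒ ∈ W
candidate 5: n = (-1, 0, -1, 0) → π⊥ ≈ (-1.00000, +1.00000); max(|x|,|y|,|x±y|/√2) = 1.41421 > 1 ⇒ ∉ W

4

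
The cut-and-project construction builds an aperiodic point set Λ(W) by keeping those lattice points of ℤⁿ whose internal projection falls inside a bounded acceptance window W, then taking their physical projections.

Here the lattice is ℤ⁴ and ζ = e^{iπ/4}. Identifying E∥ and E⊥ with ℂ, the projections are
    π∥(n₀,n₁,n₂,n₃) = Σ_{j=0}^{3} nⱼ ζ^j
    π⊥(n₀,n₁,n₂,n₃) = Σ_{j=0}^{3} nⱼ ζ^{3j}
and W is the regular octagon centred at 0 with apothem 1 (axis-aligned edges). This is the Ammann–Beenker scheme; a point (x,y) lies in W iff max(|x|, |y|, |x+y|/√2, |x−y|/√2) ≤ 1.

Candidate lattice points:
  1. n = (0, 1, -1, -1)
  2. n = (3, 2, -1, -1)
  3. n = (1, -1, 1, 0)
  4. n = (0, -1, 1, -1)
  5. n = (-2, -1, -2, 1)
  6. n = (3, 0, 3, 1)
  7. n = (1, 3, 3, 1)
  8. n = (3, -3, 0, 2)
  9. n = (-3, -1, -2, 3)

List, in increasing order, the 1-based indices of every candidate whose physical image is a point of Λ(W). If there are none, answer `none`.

7

With ζ = e^{iπ/4} the internal vectors are ζ^0,ζ^3,ζ^6,ζ^9.
#1 (0, 1, -1, -1): internal (-1.4142, 1.0000); octagon support 1.7071 vs apothem 1 → ∉ W
#2 (3, 2, -1, -1): internal (0.8787, 1.7071); octagon support 1.8284 vs apothem 1 → ∉ W
#3 (1, -1, 1, 0): internal (1.7071, -1.7071); octagon support 2.4142 vs apothem 1 → ∉ W
#4 (0, -1, 1, -1): internal (0.0000, -2.4142); octagon support 2.4142 vs apothem 1 → ∉ W
#5 (-2, -1, -2, 1): internal (-0.5858, 2.0000); octagon support 2.0000 vs apothem 1 → ∉ W
#6 (3, 0, 3, 1): internal (3.7071, -2.2929); octagon support 4.2426 vs apothem 1 → ∉ W
#7 (1, 3, 3, 1): internal (-0.4142, -0.1716); octagon support 0.4142 vs apothem 1 → ∈ W
#8 (3, -3, 0, 2): internal (6.5355, -0.7071); octagon support 6.5355 vs apothem 1 → ∉ W
#9 (-3, -1, -2, 3): internal (-0.1716, 3.4142); octagon support 3.4142 vs apothem 1 → ∉ W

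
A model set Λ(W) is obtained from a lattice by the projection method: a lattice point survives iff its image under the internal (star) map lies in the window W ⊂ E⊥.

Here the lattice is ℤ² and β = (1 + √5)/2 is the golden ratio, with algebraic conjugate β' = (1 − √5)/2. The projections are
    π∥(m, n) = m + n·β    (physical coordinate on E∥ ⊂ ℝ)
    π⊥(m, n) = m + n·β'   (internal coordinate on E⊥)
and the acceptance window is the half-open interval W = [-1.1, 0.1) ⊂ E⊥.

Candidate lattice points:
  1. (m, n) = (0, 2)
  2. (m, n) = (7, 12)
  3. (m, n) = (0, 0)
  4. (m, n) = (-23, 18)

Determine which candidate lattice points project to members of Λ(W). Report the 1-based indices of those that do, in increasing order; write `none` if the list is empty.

Numerically β ≈ 1.618034 and β' = −1/β ≈ -0.618034.
[1] lift (0,2): star map gives -1.236068; window check -1.1 ≤ -1.236068 < 0.1 is false → out
[2] lift (7,12): star map gives -0.416408; window check -1.1 ≤ -0.416408 < 0.1 is true → IN Λ
[3] lift (0,0): star map gives 0.000000; window check -1.1 ≤ 0.000000 < 0.1 is true → IN Λ
[4] lift (-23,18): star map gives -34.124612; window check -1.1 ≤ -34.124612 < 0.1 is false → out

2, 3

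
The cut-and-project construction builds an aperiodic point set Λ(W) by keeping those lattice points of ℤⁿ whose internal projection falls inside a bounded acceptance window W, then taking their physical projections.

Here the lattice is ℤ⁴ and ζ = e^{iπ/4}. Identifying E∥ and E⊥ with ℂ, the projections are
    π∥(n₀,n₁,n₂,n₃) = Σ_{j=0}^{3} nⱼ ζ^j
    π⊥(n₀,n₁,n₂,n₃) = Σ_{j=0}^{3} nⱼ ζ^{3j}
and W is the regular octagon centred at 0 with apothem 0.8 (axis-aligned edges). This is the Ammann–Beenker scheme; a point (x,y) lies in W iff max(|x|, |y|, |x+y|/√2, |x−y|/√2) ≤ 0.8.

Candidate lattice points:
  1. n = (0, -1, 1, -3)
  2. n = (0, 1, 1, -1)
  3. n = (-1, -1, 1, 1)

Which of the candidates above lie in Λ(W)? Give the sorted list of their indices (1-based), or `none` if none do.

π⊥(n) = n₀ + n₁ζ³ + n₂ζ⁶ + n₃ζ⁹ where ζ = e^{iπ/4}.
candidate 1: n = (0, -1, 1, -3) → π⊥ ≈ (-1.414214, -3.828427); max(|x|,|y|,|x±y|/√2) = 3.828427 > 0.8 ⇒ ∉ W
candidate 2: n = (0, 1, 1, -1) → π⊥ ≈ (-1.414214, -1.000000); max(|x|,|y|,|x±y|/√2) = 1.707107 > 0.8 ⇒ ∉ W
candidate 3: n = (-1, -1, 1, 1) → π⊥ ≈ (+0.414214, -1.000000); max(|x|,|y|,|x±y|/√2) = 1.000000 > 0.8 ⇒ ∉ W

none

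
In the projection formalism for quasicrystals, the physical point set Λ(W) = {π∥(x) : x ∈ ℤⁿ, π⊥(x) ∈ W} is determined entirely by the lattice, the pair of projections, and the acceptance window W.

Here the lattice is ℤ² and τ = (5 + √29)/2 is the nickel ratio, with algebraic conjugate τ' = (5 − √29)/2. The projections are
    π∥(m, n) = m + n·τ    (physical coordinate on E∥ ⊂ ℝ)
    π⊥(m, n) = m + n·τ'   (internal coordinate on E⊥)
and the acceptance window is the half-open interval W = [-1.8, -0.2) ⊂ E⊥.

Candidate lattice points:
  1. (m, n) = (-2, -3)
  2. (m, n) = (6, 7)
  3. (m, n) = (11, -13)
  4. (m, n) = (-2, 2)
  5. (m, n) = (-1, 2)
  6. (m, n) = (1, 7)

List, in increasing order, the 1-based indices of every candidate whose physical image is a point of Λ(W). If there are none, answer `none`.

Numerically τ ≈ 5.1926 and τ' = −1/τ ≈ -0.1926.
#1 (-2,-3): internal coord -2 + (-3)·τ' = -1.4223; -1.4223 ∈ [-1.8, -0.2) → IN Λ
#2 (6,7): internal coord 6 + (7)·τ' = +4.6519; +4.6519 ∉ [-1.8, -0.2) → out
#3 (11,-13): internal coord 11 + (-13)·τ' = +13.5036; +13.5036 ∉ [-1.8, -0.2) → out
#4 (-2,2): internal coord -2 + (2)·τ' = -2.3852; -2.3852 ∉ [-1.8, -0.2) → out
#5 (-1,2): internal coord -1 + (2)·τ' = -1.3852; -1.3852 ∈ [-1.8, -0.2) → IN Λ
#6 (1,7): internal coord 1 + (7)·τ' = -0.3481; -0.3481 ∈ [-1.8, -0.2) → IN Λ

1, 5, 6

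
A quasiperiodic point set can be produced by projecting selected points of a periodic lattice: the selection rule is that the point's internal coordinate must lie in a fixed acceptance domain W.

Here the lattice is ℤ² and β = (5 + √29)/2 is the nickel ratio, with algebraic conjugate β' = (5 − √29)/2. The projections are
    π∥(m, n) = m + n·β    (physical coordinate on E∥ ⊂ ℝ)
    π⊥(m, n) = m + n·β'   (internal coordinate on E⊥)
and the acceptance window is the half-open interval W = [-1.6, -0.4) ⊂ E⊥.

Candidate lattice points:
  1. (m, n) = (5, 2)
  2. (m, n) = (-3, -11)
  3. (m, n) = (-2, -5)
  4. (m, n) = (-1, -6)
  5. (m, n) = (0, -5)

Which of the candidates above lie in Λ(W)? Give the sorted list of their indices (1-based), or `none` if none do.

2, 3

β' = (5−√29)/2 ≈ -0.1926.
#1 (5,2): internal coord 5 + (2)·β' = +4.6148; +4.6148 ∉ [-1.6, -0.4) → out
#2 (-3,-11): internal coord -3 + (-11)·β' = -0.8816; -0.8816 ∈ [-1.6, -0.4) → IN Λ
#3 (-2,-5): internal coord -2 + (-5)·β' = -1.0371; -1.0371 ∈ [-1.6, -0.4) → IN Λ
#4 (-1,-6): internal coord -1 + (-6)·β' = +0.1555; +0.1555 ∉ [-1.6, -0.4) → out
#5 (0,-5): internal coord 0 + (-5)·β' = +0.9629; +0.9629 ∉ [-1.6, -0.4) → out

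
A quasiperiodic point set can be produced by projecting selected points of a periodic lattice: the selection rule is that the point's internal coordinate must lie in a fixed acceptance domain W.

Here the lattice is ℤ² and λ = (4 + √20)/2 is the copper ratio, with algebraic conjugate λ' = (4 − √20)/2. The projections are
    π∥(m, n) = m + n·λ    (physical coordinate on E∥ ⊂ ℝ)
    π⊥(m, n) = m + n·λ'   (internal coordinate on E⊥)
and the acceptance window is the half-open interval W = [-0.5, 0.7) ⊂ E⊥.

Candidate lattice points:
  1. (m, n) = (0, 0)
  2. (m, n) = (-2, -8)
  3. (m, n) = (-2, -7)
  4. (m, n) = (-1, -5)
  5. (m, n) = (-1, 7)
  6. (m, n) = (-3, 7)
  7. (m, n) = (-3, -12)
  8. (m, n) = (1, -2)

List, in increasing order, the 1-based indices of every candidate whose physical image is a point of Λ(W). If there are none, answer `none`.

Compute λ' = (4−√20)/2 = -0.23607, so π⊥(m,n) = m -0.23607·n.
candidate 1: (m,n)=(0,0) → π∥ = 0+0·λ ≈ 0.00000, π⊥ = 0+0·λ' ≈ 0.00000 ∈ [-0.5, 0.7) ⇒ IN Λ
candidate 2: (m,n)=(-2,-8) → π∥ = -2-8·λ ≈ -35.88854, π⊥ = -2-8·λ' ≈ -0.11146 ∈ [-0.5, 0.7) ⇒ IN Λ
candidate 3: (m,n)=(-2,-7) → π∥ = -2-7·λ ≈ -31.65248, π⊥ = -2-7·λ' ≈ -0.34752 ∈ [-0.5, 0.7) ⇒ IN Λ
candidate 4: (m,n)=(-1,-5) → π∥ = -1-5·λ ≈ -22.18034, π⊥ = -1-5·λ' ≈ 0.18034 ∈ [-0.5, 0.7) ⇒ IN Λ
candidate 5: (m,n)=(-1,7) → π∥ = -1+7·λ ≈ 28.65248, π⊥ = -1+7·λ' ≈ -2.65248 ∉ [-0.5, 0.7) ⇒ out
candidate 6: (m,n)=(-3,7) → π∥ = -3+7·λ ≈ 26.65248, π⊥ = -3+7·λ' ≈ -4.65248 ∉ [-0.5, 0.7) ⇒ out
candidate 7: (m,n)=(-3,-12) → π∥ = -3-12·λ ≈ -53.83282, π⊥ = -3-12·λ' ≈ -0.16718 ∈ [-0.5, 0.7) ⇒ IN Λ
candidate 8: (m,n)=(1,-2) → π∥ = 1-2·λ ≈ -7.47214, π⊥ = 1-2·λ' ≈ 1.47214 ∉ [-0.5, 0.7) ⇒ out

1, 2, 3, 4, 7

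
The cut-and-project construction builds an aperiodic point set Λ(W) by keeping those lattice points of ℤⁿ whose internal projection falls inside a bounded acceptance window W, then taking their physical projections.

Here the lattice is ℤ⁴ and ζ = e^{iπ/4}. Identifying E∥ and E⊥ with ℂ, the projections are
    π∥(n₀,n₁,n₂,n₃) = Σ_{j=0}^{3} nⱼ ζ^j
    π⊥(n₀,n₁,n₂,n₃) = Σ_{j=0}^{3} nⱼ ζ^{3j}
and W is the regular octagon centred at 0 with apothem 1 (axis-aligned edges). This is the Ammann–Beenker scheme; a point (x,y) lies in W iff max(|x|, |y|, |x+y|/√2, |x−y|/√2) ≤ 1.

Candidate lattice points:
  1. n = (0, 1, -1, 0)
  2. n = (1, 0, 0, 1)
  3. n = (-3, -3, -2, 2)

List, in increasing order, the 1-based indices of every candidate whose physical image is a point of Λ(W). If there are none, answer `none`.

none

π⊥(n) = n₀ + n₁ζ³ + n₂ζ⁶ + n₃ζ⁹ where ζ = e^{iπ/4}.
candidate 1: n = (0, 1, -1, 0) → π⊥ ≈ (-0.7071, +1.7071); max(|x|,|y|,|x±y|/√2) = 1.7071 > 1 ⇒ ∉ W
candidate 2: n = (1, 0, 0, 1) → π⊥ ≈ (+1.7071, +0.7071); max(|x|,|y|,|x±y|/√2) = 1.7071 > 1 ⇒ ∉ W
candidate 3: n = (-3, -3, -2, 2) → π⊥ ≈ (+0.5355, +1.2929); max(|x|,|y|,|x±y|/√2) = 1.2929 > 1 ⇒ ∉ W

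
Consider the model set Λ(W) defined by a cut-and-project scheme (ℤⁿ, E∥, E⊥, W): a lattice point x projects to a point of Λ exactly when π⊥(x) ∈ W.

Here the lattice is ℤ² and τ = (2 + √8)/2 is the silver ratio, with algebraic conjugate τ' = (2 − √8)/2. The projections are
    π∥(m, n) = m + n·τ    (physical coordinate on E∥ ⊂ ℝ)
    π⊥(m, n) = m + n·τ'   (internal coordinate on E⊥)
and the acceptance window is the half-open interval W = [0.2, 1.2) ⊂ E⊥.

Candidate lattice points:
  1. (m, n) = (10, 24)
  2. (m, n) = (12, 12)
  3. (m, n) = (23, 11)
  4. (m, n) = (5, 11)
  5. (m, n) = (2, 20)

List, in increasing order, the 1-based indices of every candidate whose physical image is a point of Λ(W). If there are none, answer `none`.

τ' = (2−√8)/2 ≈ -0.41421.
[1] lift (10,24): star map gives 0.05887; window check 0.2 ≤ 0.05887 < 1.2 is false → out
[2] lift (12,12): star map gives 7.02944; window check 0.2 ≤ 7.02944 < 1.2 is false → out
[3] lift (23,11): star map gives 18.44365; window check 0.2 ≤ 18.44365 < 1.2 is false → out
[4] lift (5,11): star map gives 0.44365; window check 0.2 ≤ 0.44365 < 1.2 is true → IN Λ
[5] lift (2,20): star map gives -6.28427; window check 0.2 ≤ -6.28427 < 1.2 is false → out

4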